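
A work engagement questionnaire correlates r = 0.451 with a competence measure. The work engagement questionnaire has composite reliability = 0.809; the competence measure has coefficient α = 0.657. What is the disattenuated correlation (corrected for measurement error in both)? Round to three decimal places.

0.619

r_true = r_obs / √(r_xx · r_yy) = 0.451 / √(0.809 × 0.657) = 0.451 / √0.531513 = 0.451 / 0.7290 ≈ 0.619.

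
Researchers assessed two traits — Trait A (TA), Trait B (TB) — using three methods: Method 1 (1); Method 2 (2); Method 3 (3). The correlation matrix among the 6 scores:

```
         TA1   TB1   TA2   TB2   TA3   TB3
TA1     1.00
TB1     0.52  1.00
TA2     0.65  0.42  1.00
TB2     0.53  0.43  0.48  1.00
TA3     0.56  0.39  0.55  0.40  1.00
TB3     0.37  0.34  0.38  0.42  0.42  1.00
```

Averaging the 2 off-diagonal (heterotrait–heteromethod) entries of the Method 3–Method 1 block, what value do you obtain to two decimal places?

0.38

HTHM values (method 3 × method 1): 0.39, 0.37; mean = 0.76/2 = 0.38.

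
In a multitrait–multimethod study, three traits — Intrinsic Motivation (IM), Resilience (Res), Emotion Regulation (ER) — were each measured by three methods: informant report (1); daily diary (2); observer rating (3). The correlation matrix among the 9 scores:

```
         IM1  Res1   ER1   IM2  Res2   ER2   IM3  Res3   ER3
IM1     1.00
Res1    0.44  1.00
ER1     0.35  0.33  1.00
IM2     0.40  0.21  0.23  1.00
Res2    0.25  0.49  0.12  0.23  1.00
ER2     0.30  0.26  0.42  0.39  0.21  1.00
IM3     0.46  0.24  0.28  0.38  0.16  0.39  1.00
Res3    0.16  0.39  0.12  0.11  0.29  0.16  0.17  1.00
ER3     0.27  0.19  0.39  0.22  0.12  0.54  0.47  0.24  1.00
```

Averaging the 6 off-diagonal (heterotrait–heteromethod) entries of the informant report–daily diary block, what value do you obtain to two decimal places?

0.23

HTHM values (method 1 × method 2): 0.25, 0.30, 0.21, 0.26, 0.23, 0.12; mean = 1.37/6 = 0.23.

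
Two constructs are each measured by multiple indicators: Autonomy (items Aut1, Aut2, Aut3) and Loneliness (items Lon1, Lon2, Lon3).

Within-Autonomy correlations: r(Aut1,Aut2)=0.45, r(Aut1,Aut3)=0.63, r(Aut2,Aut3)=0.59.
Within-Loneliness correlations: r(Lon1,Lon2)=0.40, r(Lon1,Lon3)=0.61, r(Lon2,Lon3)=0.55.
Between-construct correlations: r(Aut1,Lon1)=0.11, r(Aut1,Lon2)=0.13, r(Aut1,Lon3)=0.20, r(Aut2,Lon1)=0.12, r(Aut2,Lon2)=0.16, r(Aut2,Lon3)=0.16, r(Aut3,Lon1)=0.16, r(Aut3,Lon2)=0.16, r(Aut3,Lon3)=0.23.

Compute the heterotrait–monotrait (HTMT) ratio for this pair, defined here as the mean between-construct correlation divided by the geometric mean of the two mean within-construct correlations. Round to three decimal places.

0.295

Mean heterotrait r = 1.43/9 = 0.1589.
Mean within-Aut = 1.67/3 = 0.5567; mean within-Lon = 1.56/3 = 0.5200.
Geometric mean = √(0.5567 × 0.5200) = 0.5380.
HTMT = 0.1589 / 0.5380 = 0.295.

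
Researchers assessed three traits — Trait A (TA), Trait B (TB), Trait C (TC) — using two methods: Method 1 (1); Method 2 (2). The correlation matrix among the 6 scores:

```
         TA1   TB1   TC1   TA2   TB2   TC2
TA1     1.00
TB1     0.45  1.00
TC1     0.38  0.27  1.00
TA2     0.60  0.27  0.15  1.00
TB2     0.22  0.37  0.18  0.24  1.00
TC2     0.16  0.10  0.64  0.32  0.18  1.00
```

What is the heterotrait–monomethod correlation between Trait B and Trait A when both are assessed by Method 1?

Different traits, same method: r(TB1, TA1) = 0.45.

0.45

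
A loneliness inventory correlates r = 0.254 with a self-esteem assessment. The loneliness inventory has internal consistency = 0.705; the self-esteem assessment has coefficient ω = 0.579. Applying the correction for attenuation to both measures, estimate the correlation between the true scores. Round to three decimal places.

0.398

r_true = r_obs / √(r_xx · r_yy) = 0.254 / √(0.705 × 0.579) = 0.254 / √0.408195 = 0.254 / 0.6389 ≈ 0.398.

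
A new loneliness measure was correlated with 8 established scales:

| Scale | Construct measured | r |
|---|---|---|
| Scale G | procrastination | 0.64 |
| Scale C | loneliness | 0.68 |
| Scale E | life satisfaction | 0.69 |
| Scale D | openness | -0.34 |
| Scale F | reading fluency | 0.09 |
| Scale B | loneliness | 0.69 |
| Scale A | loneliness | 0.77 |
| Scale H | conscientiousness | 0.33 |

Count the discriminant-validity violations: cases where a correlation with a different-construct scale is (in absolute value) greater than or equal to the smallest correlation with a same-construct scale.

Convergent (same construct = loneliness): Scale C, Scale B, Scale A.
Smallest convergent = 0.68. Discriminant |r|: 0.64, 0.69, 0.34, 0.09, 0.33; count ≥ 0.68 → 1.

1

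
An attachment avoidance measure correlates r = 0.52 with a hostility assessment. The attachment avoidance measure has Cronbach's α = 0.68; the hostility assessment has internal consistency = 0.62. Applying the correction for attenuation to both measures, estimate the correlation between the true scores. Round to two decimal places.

r_true = r_obs / √(r_xx · r_yy) = 0.52 / √(0.68 × 0.62) = 0.52 / √0.4216 = 0.52 / 0.6493 ≈ 0.80.

0.80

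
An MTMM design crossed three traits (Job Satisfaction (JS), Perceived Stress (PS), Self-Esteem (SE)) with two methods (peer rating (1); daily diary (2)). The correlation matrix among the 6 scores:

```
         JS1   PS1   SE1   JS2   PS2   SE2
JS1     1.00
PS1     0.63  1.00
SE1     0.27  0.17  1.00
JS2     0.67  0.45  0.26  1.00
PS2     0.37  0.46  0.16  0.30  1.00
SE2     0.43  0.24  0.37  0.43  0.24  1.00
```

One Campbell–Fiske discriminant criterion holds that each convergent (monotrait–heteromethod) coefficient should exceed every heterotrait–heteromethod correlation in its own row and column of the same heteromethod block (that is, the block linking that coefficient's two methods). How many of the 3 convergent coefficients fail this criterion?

Convergent coefficients and their comparison sets:
JS (methods 1·2): 0.67 vs {0.37, 0.45, 0.43, 0.26} → pass.
PS (methods 1·2): 0.46 vs {0.45, 0.37, 0.24, 0.16} → pass.
SE (methods 1·2): 0.37 vs {0.26, 0.43, 0.16, 0.24} → fail.
1 of 3 fail.

1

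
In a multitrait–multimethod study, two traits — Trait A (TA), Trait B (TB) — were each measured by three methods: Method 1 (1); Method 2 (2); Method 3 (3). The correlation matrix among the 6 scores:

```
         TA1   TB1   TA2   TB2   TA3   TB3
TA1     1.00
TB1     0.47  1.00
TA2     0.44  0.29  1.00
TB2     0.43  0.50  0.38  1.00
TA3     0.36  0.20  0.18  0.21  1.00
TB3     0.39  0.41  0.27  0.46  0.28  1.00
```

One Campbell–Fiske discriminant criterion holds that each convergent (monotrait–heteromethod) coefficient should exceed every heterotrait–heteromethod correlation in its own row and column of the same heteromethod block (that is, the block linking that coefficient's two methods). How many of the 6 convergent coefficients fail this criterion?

Each convergent coefficient versus the relevant comparison correlations:
TA (methods 1·2): 0.44 vs {0.43, 0.29} → pass.
TA (methods 1·3): 0.36 vs {0.39, 0.20} → fail.
TA (methods 2·3): 0.18 vs {0.27, 0.21} → fail.
TB (methods 1·2): 0.50 vs {0.29, 0.43} → pass.
TB (methods 1·3): 0.41 vs {0.20, 0.39} → pass.
TB (methods 2·3): 0.46 vs {0.21, 0.27} → pass.
2 of 6 fail.

2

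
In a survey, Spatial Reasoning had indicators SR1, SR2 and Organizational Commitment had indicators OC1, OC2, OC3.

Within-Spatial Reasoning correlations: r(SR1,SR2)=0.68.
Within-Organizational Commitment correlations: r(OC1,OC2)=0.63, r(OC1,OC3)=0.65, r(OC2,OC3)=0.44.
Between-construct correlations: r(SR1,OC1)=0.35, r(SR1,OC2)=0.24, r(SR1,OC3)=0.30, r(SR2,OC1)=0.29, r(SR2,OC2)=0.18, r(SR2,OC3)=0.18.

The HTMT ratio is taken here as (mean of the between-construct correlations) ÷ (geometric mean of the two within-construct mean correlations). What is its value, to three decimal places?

0.411

Mean heterotrait r = 1.54/6 = 0.2567.
Mean within-SR = 0.68/1 = 0.6800; mean within-OC = 1.72/3 = 0.5733.
Geometric mean = √(0.6800 × 0.5733) = 0.6244.
HTMT = 0.2567 / 0.6244 = 0.411.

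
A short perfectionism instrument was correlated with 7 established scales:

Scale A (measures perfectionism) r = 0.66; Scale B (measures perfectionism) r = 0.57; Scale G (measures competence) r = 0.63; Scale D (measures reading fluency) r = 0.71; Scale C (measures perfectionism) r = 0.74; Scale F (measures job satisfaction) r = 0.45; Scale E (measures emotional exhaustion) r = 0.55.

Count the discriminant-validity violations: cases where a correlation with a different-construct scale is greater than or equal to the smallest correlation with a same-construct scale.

Convergent (same construct = perfectionism): Scale A, Scale B, Scale C.
Smallest convergent = 0.57. Discriminant values: 0.63, 0.71, 0.45, 0.55; count ≥ 0.57 → 2.

2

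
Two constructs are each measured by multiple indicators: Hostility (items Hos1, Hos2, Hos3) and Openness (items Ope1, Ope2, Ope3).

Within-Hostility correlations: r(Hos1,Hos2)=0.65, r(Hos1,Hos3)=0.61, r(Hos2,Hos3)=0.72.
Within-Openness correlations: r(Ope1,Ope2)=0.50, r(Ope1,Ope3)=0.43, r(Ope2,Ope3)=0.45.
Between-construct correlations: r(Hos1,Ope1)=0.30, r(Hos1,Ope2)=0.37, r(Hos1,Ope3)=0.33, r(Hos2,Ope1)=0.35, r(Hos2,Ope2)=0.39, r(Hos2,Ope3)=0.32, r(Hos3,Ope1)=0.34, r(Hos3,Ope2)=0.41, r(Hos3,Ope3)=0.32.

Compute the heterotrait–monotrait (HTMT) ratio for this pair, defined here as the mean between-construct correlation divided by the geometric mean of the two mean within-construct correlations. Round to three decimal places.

0.631

Mean between = 3.13/9 = 0.3478.
Mean within-Hos = 1.98/3 = 0.6600; mean within-Ope = 1.38/3 = 0.4600.
Geometric mean = √(0.6600 × 0.4600) = 0.5510.
HTMT = 0.3478 / 0.5510 = 0.631.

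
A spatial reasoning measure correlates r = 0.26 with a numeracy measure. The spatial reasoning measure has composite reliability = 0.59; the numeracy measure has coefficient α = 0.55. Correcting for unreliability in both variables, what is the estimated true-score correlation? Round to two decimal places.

0.46

r_true = r_obs / √(r_xx · r_yy) = 0.26 / √(0.59 × 0.55) = 0.26 / √0.3245 = 0.26 / 0.5696 ≈ 0.46.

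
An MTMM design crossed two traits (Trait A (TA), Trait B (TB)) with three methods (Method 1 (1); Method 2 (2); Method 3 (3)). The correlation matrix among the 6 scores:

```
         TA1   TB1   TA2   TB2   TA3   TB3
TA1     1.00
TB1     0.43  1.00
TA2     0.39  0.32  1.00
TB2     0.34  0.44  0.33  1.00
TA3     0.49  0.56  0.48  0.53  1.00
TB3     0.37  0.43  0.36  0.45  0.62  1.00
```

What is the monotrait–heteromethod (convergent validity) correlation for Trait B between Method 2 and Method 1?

Same trait (TB), different methods: r(TB2, TB1) = 0.44.

0.44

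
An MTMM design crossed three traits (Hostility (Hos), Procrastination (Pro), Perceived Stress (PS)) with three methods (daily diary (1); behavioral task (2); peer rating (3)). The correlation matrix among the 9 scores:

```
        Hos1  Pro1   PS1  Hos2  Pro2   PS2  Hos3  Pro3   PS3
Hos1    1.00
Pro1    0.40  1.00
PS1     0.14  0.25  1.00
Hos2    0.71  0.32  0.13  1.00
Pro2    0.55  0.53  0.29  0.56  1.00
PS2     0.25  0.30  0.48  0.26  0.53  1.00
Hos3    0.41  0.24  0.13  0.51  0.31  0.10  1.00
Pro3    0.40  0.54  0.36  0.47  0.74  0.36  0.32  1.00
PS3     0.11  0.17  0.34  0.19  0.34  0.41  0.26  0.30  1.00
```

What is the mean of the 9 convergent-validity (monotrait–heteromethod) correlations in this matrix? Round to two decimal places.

Convergent values: 0.71, 0.41, 0.51, 0.53, 0.54, 0.74, 0.48, 0.34, 0.41; mean = 4.67/9 = 0.52.

0.52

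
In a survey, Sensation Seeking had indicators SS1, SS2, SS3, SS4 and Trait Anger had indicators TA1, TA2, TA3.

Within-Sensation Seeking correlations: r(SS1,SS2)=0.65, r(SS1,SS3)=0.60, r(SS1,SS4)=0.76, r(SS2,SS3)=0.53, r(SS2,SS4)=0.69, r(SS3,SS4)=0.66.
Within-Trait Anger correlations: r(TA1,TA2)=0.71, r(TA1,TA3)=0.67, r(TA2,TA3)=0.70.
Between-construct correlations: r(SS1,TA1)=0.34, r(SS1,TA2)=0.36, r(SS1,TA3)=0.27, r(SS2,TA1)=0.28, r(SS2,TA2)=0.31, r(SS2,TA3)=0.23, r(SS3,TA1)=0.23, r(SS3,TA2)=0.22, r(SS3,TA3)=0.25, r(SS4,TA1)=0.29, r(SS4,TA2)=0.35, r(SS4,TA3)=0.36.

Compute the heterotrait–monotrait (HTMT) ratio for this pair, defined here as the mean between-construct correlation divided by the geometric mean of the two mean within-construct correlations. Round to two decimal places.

Between-construct mean = 3.49/12 = 0.2908.
Mean within-SS = 3.89/6 = 0.6483; mean within-TA = 2.08/3 = 0.6933.
Geometric mean = √(0.6483 × 0.6933) = 0.6704.
HTMT = 0.2908 / 0.6704 = 0.43.

0.43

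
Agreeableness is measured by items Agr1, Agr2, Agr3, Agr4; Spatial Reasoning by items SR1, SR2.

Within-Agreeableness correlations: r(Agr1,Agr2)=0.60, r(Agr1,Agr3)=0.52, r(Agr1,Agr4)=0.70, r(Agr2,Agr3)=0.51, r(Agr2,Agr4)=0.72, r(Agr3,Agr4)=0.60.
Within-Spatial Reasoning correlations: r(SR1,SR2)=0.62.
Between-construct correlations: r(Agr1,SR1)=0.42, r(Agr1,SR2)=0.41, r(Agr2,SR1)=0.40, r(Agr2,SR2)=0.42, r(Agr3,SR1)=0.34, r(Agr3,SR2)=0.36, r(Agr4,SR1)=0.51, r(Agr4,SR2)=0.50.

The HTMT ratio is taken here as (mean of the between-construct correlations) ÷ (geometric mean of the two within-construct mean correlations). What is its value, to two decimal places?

0.68

Between-construct mean = 3.36/8 = 0.4200.
Mean within-Agr = 3.65/6 = 0.6083; mean within-SR = 0.62/1 = 0.6200.
Geometric mean = √(0.6083 × 0.6200) = 0.6141.
HTMT = 0.4200 / 0.6141 = 0.68.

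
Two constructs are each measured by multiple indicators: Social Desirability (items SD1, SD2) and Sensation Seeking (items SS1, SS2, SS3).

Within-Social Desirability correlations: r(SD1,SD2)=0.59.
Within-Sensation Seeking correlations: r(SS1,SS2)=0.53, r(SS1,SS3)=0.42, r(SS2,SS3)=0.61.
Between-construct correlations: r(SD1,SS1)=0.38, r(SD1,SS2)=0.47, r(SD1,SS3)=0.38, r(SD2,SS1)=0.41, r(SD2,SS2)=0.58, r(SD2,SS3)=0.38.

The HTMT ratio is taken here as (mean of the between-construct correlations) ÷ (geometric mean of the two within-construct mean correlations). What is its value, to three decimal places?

Mean between = 2.60/6 = 0.4333.
Mean within-SD = 0.59/1 = 0.5900; mean within-SS = 1.56/3 = 0.5200.
Geometric mean = √(0.5900 × 0.5200) = 0.5539.
HTMT = 0.4333 / 0.5539 = 0.782.

0.782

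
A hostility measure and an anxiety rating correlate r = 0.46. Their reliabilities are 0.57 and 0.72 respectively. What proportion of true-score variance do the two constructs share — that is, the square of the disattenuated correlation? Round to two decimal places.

Disattenuated r = 0.46 / √(0.57 × 0.72) = 0.46 / 0.6406 = 0.7181.
Shared true-score variance = 0.7181² = 0.5157 ≈ 0.52.

0.52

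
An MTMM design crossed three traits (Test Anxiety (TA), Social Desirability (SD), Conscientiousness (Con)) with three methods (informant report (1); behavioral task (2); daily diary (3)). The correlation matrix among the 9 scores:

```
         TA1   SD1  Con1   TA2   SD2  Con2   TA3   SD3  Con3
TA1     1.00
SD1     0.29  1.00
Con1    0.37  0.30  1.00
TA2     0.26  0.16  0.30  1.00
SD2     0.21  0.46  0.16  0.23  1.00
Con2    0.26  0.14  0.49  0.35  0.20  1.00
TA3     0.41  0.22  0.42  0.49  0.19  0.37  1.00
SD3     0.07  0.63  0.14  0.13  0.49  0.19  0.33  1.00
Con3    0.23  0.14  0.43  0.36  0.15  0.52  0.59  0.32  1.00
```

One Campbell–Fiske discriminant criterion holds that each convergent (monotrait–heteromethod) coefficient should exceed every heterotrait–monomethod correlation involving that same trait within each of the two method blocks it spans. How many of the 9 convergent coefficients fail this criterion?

5

Each convergent coefficient versus the relevant comparison correlations:
TA (methods 1·2): 0.26 vs {0.29, 0.23, 0.37, 0.35} → fail.
TA (methods 1·3): 0.41 vs {0.29, 0.33, 0.37, 0.59} → fail.
TA (methods 2·3): 0.49 vs {0.23, 0.33, 0.35, 0.59} → fail.
SD (methods 1·2): 0.46 vs {0.29, 0.23, 0.30, 0.20} → pass.
SD (methods 1·3): 0.63 vs {0.29, 0.33, 0.30, 0.32} → pass.
SD (methods 2·3): 0.49 vs {0.23, 0.33, 0.20, 0.32} → pass.
Con (methods 1·2): 0.49 vs {0.37, 0.35, 0.30, 0.20} → pass.
Con (methods 1·3): 0.43 vs {0.37, 0.59, 0.30, 0.32} → fail.
Con (methods 2·3): 0.52 vs {0.35, 0.59, 0.20, 0.32} → fail.
5 of 9 fail.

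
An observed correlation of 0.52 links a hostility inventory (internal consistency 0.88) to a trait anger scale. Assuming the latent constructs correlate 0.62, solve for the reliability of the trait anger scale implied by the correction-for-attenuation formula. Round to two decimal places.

0.80

r_true = r_obs / √(r_xx · r_yy) ⇒ 0.62 = 0.52 / √(0.88 · r_yy).
√(0.88 · r_yy) = 0.52 / 0.62 = 0.8387; 0.88 · r_yy = 0.7034; r_yy = 0.7034 / 0.88 ≈ 0.80.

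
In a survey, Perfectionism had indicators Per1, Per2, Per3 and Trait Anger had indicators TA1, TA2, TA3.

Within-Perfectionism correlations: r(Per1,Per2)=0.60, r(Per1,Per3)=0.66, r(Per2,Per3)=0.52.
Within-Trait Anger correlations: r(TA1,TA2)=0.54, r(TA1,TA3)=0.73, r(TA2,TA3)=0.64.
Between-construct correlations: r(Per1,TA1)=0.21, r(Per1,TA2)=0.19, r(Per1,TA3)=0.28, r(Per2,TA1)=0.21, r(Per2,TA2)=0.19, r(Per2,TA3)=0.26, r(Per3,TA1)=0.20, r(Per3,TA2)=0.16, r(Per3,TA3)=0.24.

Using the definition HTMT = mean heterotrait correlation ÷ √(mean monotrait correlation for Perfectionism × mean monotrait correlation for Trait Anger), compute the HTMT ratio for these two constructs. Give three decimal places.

Mean between = 1.94/9 = 0.2156.
Mean within-Per = 1.78/3 = 0.5933; mean within-TA = 1.91/3 = 0.6367.
Geometric mean = √(0.5933 × 0.6367) = 0.6146.
HTMT = 0.2156 / 0.6146 = 0.351.

0.351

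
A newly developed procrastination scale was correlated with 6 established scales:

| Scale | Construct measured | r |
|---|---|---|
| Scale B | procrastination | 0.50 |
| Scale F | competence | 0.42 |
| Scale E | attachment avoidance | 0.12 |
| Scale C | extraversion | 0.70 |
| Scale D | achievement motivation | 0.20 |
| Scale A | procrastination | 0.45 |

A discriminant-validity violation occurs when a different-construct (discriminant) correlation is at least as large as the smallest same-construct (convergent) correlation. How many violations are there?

Convergent (same construct = procrastination): Scale B, Scale A.
Smallest convergent = 0.45. Discriminant values: 0.42, 0.12, 0.70, 0.20; count ≥ 0.45 → 1.

1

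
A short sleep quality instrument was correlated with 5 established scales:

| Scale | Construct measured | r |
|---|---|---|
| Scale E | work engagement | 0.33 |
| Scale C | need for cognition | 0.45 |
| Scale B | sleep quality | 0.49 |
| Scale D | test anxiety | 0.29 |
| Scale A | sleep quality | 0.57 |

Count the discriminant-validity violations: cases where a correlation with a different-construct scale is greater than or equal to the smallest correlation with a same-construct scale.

0

Convergent (same construct = sleep quality): Scale B, Scale A.
Smallest convergent = 0.49. Discriminant values: 0.33, 0.45, 0.29; count ≥ 0.49 → 0.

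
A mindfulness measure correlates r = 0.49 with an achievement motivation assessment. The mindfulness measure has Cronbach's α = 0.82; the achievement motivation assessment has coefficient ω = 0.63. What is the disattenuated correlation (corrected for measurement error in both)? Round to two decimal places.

0.68

r_true = r_obs / √(r_xx · r_yy) = 0.49 / √(0.82 × 0.63) = 0.49 / √0.5166 = 0.49 / 0.7187 ≈ 0.68.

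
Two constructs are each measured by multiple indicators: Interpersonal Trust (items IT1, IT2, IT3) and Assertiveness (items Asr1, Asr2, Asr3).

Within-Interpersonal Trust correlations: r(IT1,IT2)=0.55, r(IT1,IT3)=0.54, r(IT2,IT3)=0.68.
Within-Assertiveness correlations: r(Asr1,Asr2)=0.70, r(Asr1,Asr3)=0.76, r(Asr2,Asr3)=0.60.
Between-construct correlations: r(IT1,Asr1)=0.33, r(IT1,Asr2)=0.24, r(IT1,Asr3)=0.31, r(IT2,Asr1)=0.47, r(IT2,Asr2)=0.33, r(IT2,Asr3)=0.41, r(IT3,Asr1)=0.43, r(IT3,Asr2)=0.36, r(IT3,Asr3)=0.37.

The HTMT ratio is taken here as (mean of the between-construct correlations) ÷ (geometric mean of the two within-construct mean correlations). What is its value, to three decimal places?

0.567

Between-construct mean = 3.25/9 = 0.3611.
Mean within-IT = 1.77/3 = 0.5900; mean within-Asr = 2.06/3 = 0.6867.
Geometric mean = √(0.5900 × 0.6867) = 0.6365.
HTMT = 0.3611 / 0.6365 = 0.567.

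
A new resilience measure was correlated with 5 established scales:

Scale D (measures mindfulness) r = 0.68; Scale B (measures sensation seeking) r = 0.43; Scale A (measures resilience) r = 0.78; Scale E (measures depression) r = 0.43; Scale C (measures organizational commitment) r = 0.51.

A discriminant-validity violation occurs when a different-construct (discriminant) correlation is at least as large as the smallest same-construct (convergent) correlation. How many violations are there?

Convergent (same construct = resilience): Scale A.
Smallest convergent = 0.78. Discriminant values: 0.68, 0.43, 0.43, 0.51; count ≥ 0.78 → 0.

0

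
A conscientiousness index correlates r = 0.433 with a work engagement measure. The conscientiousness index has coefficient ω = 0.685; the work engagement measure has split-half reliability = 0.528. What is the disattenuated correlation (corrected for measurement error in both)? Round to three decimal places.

r_true = r_obs / √(r_xx · r_yy) = 0.433 / √(0.685 × 0.528) = 0.433 / √0.361680 = 0.433 / 0.6014 ≈ 0.720.

0.720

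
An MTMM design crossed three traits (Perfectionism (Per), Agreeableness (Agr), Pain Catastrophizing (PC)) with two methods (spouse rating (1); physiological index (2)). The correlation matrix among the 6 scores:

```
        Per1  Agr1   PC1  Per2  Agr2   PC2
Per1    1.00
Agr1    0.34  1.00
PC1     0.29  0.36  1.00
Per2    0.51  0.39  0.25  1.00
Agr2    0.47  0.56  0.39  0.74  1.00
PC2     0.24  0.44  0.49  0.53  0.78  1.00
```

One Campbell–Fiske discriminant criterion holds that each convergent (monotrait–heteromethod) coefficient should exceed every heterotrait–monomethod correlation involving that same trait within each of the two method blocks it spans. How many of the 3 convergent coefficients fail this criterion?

3

Checking each validity diagonal entry against its comparison values:
Per (methods 1·2): 0.51 vs {0.34, 0.74, 0.29, 0.53} → fail.
Agr (methods 1·2): 0.56 vs {0.34, 0.74, 0.36, 0.78} → fail.
PC (methods 1·2): 0.49 vs {0.29, 0.53, 0.36, 0.78} → fail.
3 of 3 fail.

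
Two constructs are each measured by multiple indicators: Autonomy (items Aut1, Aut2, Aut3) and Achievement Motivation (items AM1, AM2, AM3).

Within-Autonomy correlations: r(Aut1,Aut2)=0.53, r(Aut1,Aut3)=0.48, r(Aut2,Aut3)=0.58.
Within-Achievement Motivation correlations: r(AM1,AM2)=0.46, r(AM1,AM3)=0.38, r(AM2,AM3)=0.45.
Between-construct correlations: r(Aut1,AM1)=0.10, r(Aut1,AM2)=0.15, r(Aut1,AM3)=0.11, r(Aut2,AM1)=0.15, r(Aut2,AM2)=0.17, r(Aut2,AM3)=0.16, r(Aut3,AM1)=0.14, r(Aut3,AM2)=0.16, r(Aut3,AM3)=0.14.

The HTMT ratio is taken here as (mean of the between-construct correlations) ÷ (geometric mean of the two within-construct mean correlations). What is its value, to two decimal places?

Mean heterotrait r = 1.28/9 = 0.1422.
Mean within-Aut = 1.59/3 = 0.5300; mean within-AM = 1.29/3 = 0.4300.
Geometric mean = √(0.5300 × 0.4300) = 0.4774.
HTMT = 0.1422 / 0.4774 = 0.30.

0.30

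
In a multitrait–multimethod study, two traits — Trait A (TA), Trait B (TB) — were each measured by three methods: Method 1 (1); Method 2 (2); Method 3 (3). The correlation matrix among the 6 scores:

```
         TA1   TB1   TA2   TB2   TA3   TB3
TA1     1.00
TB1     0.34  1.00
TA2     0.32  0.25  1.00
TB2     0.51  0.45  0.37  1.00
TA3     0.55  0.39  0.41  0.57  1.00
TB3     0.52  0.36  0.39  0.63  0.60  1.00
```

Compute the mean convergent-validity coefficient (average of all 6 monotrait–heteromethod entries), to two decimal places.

Convergent values: 0.32, 0.55, 0.41, 0.45, 0.36, 0.63; mean = 2.72/6 = 0.45.

0.45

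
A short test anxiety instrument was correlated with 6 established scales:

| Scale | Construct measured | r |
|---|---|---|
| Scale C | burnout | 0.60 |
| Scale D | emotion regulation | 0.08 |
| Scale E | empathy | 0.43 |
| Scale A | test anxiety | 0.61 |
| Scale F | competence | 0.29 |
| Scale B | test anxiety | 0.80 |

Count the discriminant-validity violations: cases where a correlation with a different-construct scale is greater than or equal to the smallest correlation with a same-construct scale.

Convergent (same construct = test anxiety): Scale A, Scale B.
Smallest convergent = 0.61. Discriminant values: 0.60, 0.08, 0.43, 0.29; count ≥ 0.61 → 0.

0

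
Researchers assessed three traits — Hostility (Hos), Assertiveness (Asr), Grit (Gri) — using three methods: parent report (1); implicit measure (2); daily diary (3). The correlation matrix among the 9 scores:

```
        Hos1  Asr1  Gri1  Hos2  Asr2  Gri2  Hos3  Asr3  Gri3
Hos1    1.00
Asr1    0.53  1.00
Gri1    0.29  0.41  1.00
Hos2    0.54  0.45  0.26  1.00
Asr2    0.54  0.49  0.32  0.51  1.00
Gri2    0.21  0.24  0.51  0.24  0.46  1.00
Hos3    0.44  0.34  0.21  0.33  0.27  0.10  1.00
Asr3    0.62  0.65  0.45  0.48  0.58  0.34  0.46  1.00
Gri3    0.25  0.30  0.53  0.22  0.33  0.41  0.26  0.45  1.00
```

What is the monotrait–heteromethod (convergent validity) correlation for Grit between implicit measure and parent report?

Same trait (Gri), different methods: r(Gri2, Gri1) = 0.51.

0.51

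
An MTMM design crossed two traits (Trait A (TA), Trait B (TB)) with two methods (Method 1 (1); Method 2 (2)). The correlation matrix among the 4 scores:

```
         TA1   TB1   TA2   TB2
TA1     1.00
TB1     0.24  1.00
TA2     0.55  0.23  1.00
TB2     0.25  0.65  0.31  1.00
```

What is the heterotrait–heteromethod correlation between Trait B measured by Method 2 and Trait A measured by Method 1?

Different traits and methods: r(TB2, TA1) = 0.25.

0.25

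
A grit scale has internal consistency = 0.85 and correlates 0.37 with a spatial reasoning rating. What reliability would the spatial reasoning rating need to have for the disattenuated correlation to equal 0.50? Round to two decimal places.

r_true = r_obs / √(r_xx · r_yy) ⇒ 0.50 = 0.37 / √(0.85 · r_yy).
√(0.85 · r_yy) = 0.37 / 0.50 = 0.7400; 0.85 · r_yy = 0.5476; r_yy = 0.5476 / 0.85 ≈ 0.64.

0.64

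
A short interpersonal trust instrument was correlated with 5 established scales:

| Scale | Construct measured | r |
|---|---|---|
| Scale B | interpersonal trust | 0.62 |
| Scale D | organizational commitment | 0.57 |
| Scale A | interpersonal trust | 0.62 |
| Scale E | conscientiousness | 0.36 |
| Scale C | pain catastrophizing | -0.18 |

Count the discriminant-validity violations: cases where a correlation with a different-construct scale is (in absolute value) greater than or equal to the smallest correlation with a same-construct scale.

Convergent (same construct = interpersonal trust): Scale B, Scale A.
Smallest convergent = 0.62. Discriminant |r|: 0.57, 0.36, 0.18; count ≥ 0.62 → 0.

0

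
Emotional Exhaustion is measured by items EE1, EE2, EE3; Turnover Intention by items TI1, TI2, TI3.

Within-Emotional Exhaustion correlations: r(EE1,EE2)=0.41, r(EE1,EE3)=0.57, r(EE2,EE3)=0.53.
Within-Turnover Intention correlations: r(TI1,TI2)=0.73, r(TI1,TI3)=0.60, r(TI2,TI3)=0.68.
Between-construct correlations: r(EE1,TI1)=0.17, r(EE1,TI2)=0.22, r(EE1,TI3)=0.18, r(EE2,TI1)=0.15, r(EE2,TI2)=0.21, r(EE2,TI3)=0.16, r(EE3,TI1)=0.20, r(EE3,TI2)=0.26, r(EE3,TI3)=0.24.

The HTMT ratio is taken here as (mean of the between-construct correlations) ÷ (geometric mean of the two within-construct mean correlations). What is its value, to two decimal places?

Between-construct mean = 1.79/9 = 0.1989.
Mean within-EE = 1.51/3 = 0.5033; mean within-TI = 2.01/3 = 0.6700.
Geometric mean = √(0.5033 × 0.6700) = 0.5807.
HTMT = 0.1989 / 0.5807 = 0.34.

0.34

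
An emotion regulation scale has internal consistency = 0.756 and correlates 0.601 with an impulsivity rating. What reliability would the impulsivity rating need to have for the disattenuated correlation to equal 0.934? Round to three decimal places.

0.548

r_true = r_obs / √(r_xx · r_yy) ⇒ 0.934 = 0.601 / √(0.756 · r_yy).
√(0.756 · r_yy) = 0.601 / 0.934 = 0.6435; 0.756 · r_yy = 0.4141; r_yy = 0.4141 / 0.756 ≈ 0.548.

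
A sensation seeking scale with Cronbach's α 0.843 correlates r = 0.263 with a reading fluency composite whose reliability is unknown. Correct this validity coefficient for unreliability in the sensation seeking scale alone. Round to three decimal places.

Single correction: r_c = r_obs / √r_xx = 0.263 / √0.843 = 0.263 / 0.9182 ≈ 0.286.

0.286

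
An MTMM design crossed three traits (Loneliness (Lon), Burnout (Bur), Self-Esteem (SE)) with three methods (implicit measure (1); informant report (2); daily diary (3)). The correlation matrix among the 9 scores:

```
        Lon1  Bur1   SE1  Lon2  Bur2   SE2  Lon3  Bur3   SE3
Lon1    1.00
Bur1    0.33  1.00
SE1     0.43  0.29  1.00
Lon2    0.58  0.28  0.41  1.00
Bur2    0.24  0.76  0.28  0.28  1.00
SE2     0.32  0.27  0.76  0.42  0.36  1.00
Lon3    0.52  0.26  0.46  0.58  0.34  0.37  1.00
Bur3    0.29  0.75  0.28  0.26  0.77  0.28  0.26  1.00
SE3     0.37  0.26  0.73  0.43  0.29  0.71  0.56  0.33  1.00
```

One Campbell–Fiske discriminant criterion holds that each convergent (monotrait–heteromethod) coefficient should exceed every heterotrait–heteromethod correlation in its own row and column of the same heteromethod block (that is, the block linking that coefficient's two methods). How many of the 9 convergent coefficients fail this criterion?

0

Convergent coefficients and their comparison sets:
Lon (methods 1·2): 0.58 vs {0.24, 0.28, 0.32, 0.41} → pass.
Lon (methods 1·3): 0.52 vs {0.29, 0.26, 0.37, 0.46} → pass.
Lon (methods 2·3): 0.58 vs {0.26, 0.34, 0.43, 0.37} → pass.
Bur (methods 1·2): 0.76 vs {0.28, 0.24, 0.27, 0.28} → pass.
Bur (methods 1·3): 0.75 vs {0.26, 0.29, 0.26, 0.28} → pass.
Bur (methods 2·3): 0.77 vs {0.34, 0.26, 0.29, 0.28} → pass.
SE (methods 1·2): 0.76 vs {0.41, 0.32, 0.28, 0.27} → pass.
SE (methods 1·3): 0.73 vs {0.46, 0.37, 0.28, 0.26} → pass.
SE (methods 2·3): 0.71 vs {0.37, 0.43, 0.28, 0.29} → pass.
0 of 9 fail.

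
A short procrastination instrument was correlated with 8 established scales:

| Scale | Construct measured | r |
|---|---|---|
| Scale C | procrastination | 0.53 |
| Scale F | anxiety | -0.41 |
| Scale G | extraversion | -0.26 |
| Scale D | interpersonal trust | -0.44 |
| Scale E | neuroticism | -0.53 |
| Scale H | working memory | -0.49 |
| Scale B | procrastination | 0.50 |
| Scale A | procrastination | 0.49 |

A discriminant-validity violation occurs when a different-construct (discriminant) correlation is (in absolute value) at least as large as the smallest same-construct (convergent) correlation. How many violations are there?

Convergent (same construct = procrastination): Scale C, Scale B, Scale A.
Smallest convergent = 0.49. Discriminant |r|: 0.41, 0.26, 0.44, 0.53, 0.49; count ≥ 0.49 → 2.

2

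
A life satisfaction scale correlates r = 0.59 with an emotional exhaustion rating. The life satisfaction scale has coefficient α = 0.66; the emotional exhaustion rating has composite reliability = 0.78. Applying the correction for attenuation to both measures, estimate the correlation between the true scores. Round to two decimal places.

0.82

r_true = r_obs / √(r_xx · r_yy) = 0.59 / √(0.66 × 0.78) = 0.59 / √0.5148 = 0.59 / 0.7175 ≈ 0.82.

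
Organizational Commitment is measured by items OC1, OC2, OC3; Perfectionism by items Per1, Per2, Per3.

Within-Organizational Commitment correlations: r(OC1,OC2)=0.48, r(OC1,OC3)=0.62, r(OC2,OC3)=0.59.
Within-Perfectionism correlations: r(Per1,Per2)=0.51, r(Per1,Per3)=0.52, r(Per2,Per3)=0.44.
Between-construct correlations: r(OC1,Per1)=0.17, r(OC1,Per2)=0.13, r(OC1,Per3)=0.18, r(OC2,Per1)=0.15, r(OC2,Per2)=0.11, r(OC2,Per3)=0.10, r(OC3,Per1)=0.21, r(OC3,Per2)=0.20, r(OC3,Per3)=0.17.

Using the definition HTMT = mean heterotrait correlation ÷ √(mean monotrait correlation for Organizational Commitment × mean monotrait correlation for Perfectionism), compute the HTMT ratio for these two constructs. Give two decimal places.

Mean heterotrait r = 1.42/9 = 0.1578.
Mean within-OC = 1.69/3 = 0.5633; mean within-Per = 1.47/3 = 0.4900.
Geometric mean = √(0.5633 × 0.4900) = 0.5254.
HTMT = 0.1578 / 0.5254 = 0.30.

0.30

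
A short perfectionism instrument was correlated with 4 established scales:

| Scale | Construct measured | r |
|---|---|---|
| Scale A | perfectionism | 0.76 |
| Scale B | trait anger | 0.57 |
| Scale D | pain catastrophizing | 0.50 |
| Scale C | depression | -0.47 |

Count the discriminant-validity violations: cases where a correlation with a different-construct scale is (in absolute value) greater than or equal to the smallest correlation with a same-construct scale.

Convergent (same construct = perfectionism): Scale A.
Smallest convergent = 0.76. Discriminant |r|: 0.57, 0.50, 0.47; count ≥ 0.76 → 0.

0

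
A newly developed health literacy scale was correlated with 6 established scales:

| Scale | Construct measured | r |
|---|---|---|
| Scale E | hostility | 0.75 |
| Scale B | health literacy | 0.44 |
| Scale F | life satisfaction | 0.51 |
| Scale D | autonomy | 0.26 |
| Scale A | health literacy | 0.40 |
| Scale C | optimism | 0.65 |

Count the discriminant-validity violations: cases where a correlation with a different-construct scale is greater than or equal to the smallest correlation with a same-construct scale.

Convergent (same construct = health literacy): Scale B, Scale A.
Smallest convergent = 0.40. Discriminant values: 0.75, 0.51, 0.26, 0.65; count ≥ 0.40 → 3.

3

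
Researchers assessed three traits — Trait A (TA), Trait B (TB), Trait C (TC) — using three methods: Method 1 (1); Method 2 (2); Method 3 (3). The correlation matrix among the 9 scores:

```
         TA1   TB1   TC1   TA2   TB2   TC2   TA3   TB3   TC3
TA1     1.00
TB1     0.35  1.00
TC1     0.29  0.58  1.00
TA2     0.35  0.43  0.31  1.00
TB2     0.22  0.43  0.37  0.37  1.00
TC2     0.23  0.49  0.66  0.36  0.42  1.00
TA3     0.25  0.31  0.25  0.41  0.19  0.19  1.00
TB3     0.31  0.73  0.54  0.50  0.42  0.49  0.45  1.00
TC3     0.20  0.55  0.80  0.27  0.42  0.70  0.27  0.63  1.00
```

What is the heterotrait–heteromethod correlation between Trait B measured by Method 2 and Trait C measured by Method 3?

Different traits and methods: r(TB2, TC3) = 0.42.

0.42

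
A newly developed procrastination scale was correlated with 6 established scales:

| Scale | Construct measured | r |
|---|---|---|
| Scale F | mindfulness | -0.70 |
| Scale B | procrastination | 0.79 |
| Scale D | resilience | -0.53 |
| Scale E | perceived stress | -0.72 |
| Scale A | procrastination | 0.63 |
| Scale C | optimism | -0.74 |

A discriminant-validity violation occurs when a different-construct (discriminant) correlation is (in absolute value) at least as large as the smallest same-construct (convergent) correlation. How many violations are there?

Convergent (same construct = procrastination): Scale B, Scale A.
Smallest convergent = 0.63. Discriminant |r|: 0.70, 0.53, 0.72, 0.74; count ≥ 0.63 → 3.

3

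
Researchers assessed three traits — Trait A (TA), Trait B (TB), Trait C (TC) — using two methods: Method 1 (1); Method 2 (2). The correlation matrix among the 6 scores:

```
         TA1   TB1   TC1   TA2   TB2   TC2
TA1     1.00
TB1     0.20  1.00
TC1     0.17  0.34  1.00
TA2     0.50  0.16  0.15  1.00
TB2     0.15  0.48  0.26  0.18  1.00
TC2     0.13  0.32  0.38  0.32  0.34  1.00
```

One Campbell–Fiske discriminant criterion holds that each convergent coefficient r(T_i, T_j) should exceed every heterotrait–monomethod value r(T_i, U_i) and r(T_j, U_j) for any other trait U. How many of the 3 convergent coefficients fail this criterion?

0

Checking each validity diagonal entry against its comparison values:
TA (methods 1·2): 0.50 vs {0.20, 0.18, 0.17, 0.32} → pass.
TB (methods 1·2): 0.48 vs {0.20, 0.18, 0.34, 0.34} → pass.
TC (methods 1·2): 0.38 vs {0.17, 0.32, 0.34, 0.34} → pass.
0 of 3 fail.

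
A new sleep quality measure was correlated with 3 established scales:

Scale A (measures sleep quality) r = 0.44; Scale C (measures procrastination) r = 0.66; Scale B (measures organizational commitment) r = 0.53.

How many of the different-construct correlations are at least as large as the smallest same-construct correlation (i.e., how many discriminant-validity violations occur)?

2

Convergent (same construct = sleep quality): Scale A.
Smallest convergent = 0.44. Discriminant values: 0.66, 0.53; count ≥ 0.44 → 2.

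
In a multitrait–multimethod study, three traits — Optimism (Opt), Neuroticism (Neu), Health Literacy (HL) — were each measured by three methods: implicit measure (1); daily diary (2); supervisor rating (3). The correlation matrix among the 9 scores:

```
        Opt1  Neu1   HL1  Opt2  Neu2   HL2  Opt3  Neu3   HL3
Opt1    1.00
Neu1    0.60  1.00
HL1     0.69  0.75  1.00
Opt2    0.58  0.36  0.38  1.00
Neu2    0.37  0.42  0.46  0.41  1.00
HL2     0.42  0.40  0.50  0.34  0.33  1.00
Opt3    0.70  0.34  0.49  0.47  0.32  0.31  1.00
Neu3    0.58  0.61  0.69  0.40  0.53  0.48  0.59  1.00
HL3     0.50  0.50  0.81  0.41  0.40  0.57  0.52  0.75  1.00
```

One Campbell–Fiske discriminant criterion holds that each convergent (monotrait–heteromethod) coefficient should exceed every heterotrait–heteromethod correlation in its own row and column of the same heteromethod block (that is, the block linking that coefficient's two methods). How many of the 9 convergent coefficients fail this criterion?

Each convergent coefficient versus the relevant comparison correlations:
Opt (methods 1·2): 0.58 vs {0.37, 0.36, 0.42, 0.38} → pass.
Opt (methods 1·3): 0.70 vs {0.58, 0.34, 0.50, 0.49} → pass.
Opt (methods 2·3): 0.47 vs {0.40, 0.32, 0.41, 0.31} → pass.
Neu (methods 1·2): 0.42 vs {0.36, 0.37, 0.40, 0.46} → fail.
Neu (methods 1·3): 0.61 vs {0.34, 0.58, 0.50, 0.69} → fail.
Neu (methods 2·3): 0.53 vs {0.32, 0.40, 0.40, 0.48} → pass.
HL (methods 1·2): 0.50 vs {0.38, 0.42, 0.46, 0.40} → pass.
HL (methods 1·3): 0.81 vs {0.49, 0.50, 0.69, 0.50} → pass.
HL (methods 2·3): 0.57 vs {0.31, 0.41, 0.48, 0.40} → pass.
2 of 9 fail.

2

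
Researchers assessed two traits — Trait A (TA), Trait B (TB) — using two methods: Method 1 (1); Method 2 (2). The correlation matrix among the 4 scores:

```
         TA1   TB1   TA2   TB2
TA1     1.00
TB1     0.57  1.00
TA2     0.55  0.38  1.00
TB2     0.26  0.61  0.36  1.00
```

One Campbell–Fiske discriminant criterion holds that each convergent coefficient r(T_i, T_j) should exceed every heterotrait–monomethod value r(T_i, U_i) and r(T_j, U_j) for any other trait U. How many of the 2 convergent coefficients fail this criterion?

Convergent coefficients and their comparison sets:
TA (methods 1·2): 0.55 vs {0.57, 0.36} → fail.
TB (methods 1·2): 0.61 vs {0.57, 0.36} → pass.
1 of 2 fail.

1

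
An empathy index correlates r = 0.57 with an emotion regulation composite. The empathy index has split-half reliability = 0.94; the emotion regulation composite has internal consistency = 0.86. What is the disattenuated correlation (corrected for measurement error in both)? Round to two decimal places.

r_true = r_obs / √(r_xx · r_yy) = 0.57 / √(0.94 × 0.86) = 0.57 / √0.8084 = 0.57 / 0.8991 ≈ 0.63.

0.63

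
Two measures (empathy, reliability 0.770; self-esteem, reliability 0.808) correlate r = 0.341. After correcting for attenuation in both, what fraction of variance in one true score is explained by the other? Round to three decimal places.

Disattenuated r = 0.341 / √(0.770 × 0.808) = 0.341 / 0.7888 = 0.4323.
Shared true-score variance = 0.4323² = 0.1869 ≈ 0.187.

0.187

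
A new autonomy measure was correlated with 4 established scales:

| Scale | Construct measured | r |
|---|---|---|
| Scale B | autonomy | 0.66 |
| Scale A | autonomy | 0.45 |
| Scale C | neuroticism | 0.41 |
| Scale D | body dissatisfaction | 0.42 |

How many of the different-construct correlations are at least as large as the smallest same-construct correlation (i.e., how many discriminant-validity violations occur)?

Convergent (same construct = autonomy): Scale B, Scale A.
Smallest convergent = 0.45. Discriminant values: 0.41, 0.42; count ≥ 0.45 → 0.

0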